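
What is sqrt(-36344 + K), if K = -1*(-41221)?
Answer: sqrt(4877) ≈ 69.836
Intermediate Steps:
K = 41221
sqrt(-36344 + K) = sqrt(-36344 + 41221) = sqrt(4877)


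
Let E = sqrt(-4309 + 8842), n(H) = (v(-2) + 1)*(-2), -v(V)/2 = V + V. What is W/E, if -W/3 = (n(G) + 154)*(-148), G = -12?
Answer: 20128*sqrt(4533)/1511 ≈ 896.87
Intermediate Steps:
v(V) = -4*V (v(V) = -2*(V + V) = -4*V)
n(H) = -18 (n(H) = (-4*(-2) + 1)*(-2) = (8 + 1)*(-2) = 9*(-2) = -18)
W = 60384 (W = -3*(-18 + 154)*(-148) = -408*(-148) = -3*(-20128) = 60384)
E = sqrt(4533) ≈ 67.328
W/E = 60384/(sqrt(4533)) = 60384*(sqrt(4533)/4533) = 20128*sqrt(4533)/1511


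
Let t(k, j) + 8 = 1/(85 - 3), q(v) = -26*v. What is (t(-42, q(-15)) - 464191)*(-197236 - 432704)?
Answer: 11989117925490/41 ≈ 2.9242e+11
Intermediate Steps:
t(k, j) = -655/82 (t(k, j) = -8 + 1/(85 - 3) = -8 + 1/82 = -655/82)
(t(-42, q(-15)) - 464191)*(-197236 - 432704) = (-655/82 - 464191)*(-197236 - 432704) = -38064317/82*(-629940) = 11989117925490/41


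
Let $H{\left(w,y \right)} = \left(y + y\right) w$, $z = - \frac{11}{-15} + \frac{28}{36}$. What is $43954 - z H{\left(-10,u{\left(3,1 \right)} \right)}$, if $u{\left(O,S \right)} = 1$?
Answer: $\frac{395858}{9} \approx 43984.0$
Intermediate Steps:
$z = \frac{68}{45}$ ($z = \left(-11\right) \left(- \frac{1}{15}\right) + 28 \cdot \frac{1}{36} = \frac{11}{15} + \frac{7}{9} = \frac{68}{45} \approx 1.5111$)
$H{\left(w,y \right)} = 2 w y$ ($H{\left(w,y \right)} = 2 y w = 2 w y$)
$43954 - z H{\left(-10,u{\left(3,1 \right)} \right)} = 43954 - \frac{68 \cdot 2 \left(-10\right) 1}{45} = 43954 - \frac{68}{45} \left(-20\right) = 43954 - - \frac{272}{9} = 43954 + \frac{272}{9} = \frac{395858}{9}$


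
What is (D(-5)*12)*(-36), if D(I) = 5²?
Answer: -10800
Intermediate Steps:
D(I) = 25
(D(-5)*12)*(-36) = (25*12)*(-36) = 300*(-36) = -10800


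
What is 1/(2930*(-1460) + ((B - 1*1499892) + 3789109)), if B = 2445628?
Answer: 1/457045 ≈ 2.1880e-6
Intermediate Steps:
1/(2930*(-1460) + ((B - 1*1499892) + 3789109)) = 1/(2930*(-1460) + ((2445628 - 1*1499892) + 3789109)) = 1/(-4277800 + ((2445628 - 1499892) + 3789109)) = 1/(-4277800 + (945736 + 3789109)) = 1/(-4277800 + 4734845) = 1/457045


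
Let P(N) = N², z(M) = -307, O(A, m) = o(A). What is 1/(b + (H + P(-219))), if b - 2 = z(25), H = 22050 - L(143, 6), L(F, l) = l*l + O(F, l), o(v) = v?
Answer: 1/69527 ≈ 1.4383e-5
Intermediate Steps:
O(A, m) = A
L(F, l) = F + l² (L(F, l) = l*l + F = l² + F = F + l²)
H = 21871 (H = 22050 - (143 + 6²) = 22050 - (143 + 36) = 22050 - 1*179 = 22050 - 179 = 21871)
b = -305 (b = 2 - 307 = -305)
1/(b + (H + P(-219))) = 1/(-305 + (21871 + (-219)²)) = 1/(-305 + (21871 + 47961)) = 1/(-305 + 69832) = 1/69527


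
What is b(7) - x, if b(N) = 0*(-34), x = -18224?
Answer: 18224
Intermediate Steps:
b(N) = 0
b(7) - x = 0 - 1*(-18224) = 0 + 18224 = 18224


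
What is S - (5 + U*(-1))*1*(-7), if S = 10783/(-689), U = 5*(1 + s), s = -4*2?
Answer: 182137/689 ≈ 264.35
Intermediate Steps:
s = -8
U = -35 (U = 5*(1 - 8) = 5*(-7) = -35)
S = -10783/689 (S = 10783*(-1/689) = -10783/689 ≈ -15.650)
S - (5 + U*(-1))*1*(-7) = -10783/689 - (5 - 35*(-1))*1*(-7) = -10783/689 - (5 + 35)*1*(-7) = -10783/689 - 40*1*(-7) = -10783/689 - 40*(-7) = -10783/689 - 1*(-280) = -10783/689 + 280 = 182137/689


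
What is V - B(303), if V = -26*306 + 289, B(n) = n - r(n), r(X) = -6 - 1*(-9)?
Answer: -7967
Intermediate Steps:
r(X) = 3 (r(X) = -6 + 9 = 3)
B(n) = -3 + n (B(n) = n - 1*3 = n - 3 = -3 + n)
V = -7667 (V = -7956 + 289 = -7667)
V - B(303) = -7667 - (-3 + 303) = -7667 - 1*300 = -7667 - 300 = -7967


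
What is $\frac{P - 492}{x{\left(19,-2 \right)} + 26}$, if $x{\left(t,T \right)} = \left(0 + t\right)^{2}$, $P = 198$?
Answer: $- \frac{98}{129} \approx -0.75969$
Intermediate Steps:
$x{\left(t,T \right)} = t^{2}$
$\frac{P - 492}{x{\left(19,-2 \right)} + 26} = \frac{198 - 492}{19^{2} + 26} = - \frac{294}{361 + 26} = - \frac{294}{387} = \left(-294\right) \frac{1}{387} = - \frac{98}{129}$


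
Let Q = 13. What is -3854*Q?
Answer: -50102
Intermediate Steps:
-3854*Q = -3854*13 = -50102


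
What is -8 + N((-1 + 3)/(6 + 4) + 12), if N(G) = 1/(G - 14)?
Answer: -77/9 ≈ -8.5556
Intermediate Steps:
N(G) = 1/(-14 + G)
-8 + N((-1 + 3)/(6 + 4) + 12) = -8 + 1/(-14 + ((-1 + 3)/(6 + 4) + 12)) = -8 + 1/(-14 + (2/10 + 12)) = -8 + 1/(-14 + (2*(1/10) + 12)) = -8 + 1/(-14 + (1/5 + 12)) = -8 + 1/(-14 + 61/5) = -8 + 1/(-9/5) = -8 - 5/9 = -77/9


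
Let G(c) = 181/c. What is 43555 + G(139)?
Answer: 6054326/139 ≈ 43556.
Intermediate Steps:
43555 + G(139) = 43555 + 181/139 = 6054326/139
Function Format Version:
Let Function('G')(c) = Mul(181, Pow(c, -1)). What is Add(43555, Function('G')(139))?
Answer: Rational(6054326, 139) ≈ 43556.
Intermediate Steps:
Add(43555, Function('G')(139)) = Add(43555, Mul(181, Pow(139, -1))) = Add(43555, Mul(181, Rational(1, 139))) = Add(43555, Rational(181, 139)) = Rational(6054326, 139)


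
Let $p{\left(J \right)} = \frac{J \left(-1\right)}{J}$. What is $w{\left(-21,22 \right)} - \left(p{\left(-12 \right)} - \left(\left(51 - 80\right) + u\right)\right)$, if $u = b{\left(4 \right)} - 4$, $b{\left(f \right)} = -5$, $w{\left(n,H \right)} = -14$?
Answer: $-51$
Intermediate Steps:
$p{\left(J \right)} = -1$ ($p{\left(J \right)} = \frac{\left(-1\right) J}{J} = -1$)
$u = -9$ ($u = -5 - 4 = -9$)
$w{\left(-21,22 \right)} - \left(p{\left(-12 \right)} - \left(\left(51 - 80\right) + u\right)\right) = -14 - \left(-1 - \left(\left(51 - 80\right) - 9\right)\right) = -14 - \left(-1 - \left(-29 - 9\right)\right) = -14 - \left(-1 - -38\right) = -14 - \left(-1 + 38\right) = -14 - 37 = -51$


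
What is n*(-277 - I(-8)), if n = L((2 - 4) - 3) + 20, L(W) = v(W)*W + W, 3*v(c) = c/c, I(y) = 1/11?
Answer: -40640/11 ≈ -3694.5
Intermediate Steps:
I(y) = 1/11
v(c) = ⅓ (v(c) = (c/c)/3 = (⅓)*1 = ⅓)
L(W) = 4*W/3 (L(W) = W/3 + W = 4*W/3)
n = 40/3 (n = 4*((2 - 4) - 3)/3 + 20 = 4*(-2 - 3)/3 + 20 = (4/3)*(-5) + 20 = -20/3 + 20 = 40/3 ≈ 13.333)
n*(-277 - I(-8)) = 40*(-277 - 1*1/11)/3 = 40*(-277 - 1/11)/3 = (40/3)*(-3048/11) = -40640/11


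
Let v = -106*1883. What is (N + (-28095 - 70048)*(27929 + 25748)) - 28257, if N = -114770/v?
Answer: -525746128678947/99799 ≈ -5.2680e+9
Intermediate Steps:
v = -199598
N = 57385/99799 (N = -114770/(-199598) = -114770*(-1/199598) = 57385/99799 ≈ 0.57501)
(N + (-28095 - 70048)*(27929 + 25748)) - 28257 = (57385/99799 + (-28095 - 70048)*(27929 + 25748)) - 28257 = (57385/99799 - 98143*53677) - 28257 = (57385/99799 - 5268021811) - 28257 = -525743308658604/99799 - 28257 = -525746128678947/99799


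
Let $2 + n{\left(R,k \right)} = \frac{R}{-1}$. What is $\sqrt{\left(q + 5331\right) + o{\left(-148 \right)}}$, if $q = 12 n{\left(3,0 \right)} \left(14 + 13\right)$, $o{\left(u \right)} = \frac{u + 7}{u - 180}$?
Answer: $\frac{9 \sqrt{1232378}}{164} \approx 60.922$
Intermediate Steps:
$n{\left(R,k \right)} = -2 - R$ ($n{\left(R,k \right)} = -2 + \frac{R}{-1} = -2 + R \left(-1\right) = -2 - R$)
$o{\left(u \right)} = \frac{7 + u}{-180 + u}$
$q = -1620$ ($q = 12 \left(-2 - 3\right) \left(14 + 13\right) = 12 \left(-2 - 3\right) 27 = 12 \left(-5\right) 27 = \left(-60\right) 27 = -1620$)
$\sqrt{\left(q + 5331\right) + o{\left(-148 \right)}} = \sqrt{\left(-1620 + 5331\right) + \frac{7 - 148}{-180 - 148}} = \sqrt{3711 + \frac{1}{-328} \left(-141\right)} = \sqrt{3711 - - \frac{141}{328}} = \sqrt{3711 + \frac{141}{328}} = \sqrt{\frac{1217349}{328}} = \frac{9 \sqrt{1232378}}{164}$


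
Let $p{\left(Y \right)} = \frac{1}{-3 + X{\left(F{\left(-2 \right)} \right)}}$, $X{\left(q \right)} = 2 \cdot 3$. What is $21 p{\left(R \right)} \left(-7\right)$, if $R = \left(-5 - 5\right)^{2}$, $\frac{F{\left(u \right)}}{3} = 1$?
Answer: $-49$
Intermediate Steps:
$F{\left(u \right)} = 3$ ($F{\left(u \right)} = 3 \cdot 1 = 3$)
$R = 100$ ($R = \left(-10\right)^{2} = 100$)
$X{\left(q \right)} = 6$
$p{\left(Y \right)} = \frac{1}{3}$ ($p{\left(Y \right)} = \frac{1}{-3 + 6} = \frac{1}{3}$)
$21 p{\left(R \right)} \left(-7\right) = 21 \cdot \frac{1}{3} \left(-7\right) = 7 \left(-7\right) = -49$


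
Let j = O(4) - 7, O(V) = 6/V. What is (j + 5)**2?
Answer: 1/4 ≈ 0.25000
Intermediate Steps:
j = -11/2 (j = 6/4 - 7 = 6*(1/4) - 7 = 3/2 - 7 = -11/2 ≈ -5.5000)
(j + 5)**2 = (-11/2 + 5)**2 = (-1/2)**2 = 1/4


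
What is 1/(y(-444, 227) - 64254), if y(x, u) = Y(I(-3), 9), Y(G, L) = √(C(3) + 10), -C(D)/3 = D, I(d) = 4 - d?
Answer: -1/64253 ≈ -1.5563e-5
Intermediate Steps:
C(D) = -3*D
Y(G, L) = 1 (Y(G, L) = √(-3*3 + 10) = √(-9 + 10) = √1 = 1)
y(x, u) = 1
1/(y(-444, 227) - 64254) = 1/(1 - 64254) = 1/(-64253) = -1/64253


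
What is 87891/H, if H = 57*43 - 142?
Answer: 87891/2309 ≈ 38.065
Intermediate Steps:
H = 2309 (H = 2451 - 142 = 2309)
87891/H = 87891/2309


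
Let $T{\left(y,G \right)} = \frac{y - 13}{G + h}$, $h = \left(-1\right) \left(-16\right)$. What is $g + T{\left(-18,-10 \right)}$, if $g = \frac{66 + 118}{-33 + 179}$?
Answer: $- \frac{1711}{438} \approx -3.9064$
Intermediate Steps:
$h = 16$
$g = \frac{92}{73}$ ($g = \frac{184}{146} = 184 \cdot \frac{1}{146} = \frac{92}{73} \approx 1.2603$)
$T{\left(y,G \right)} = \frac{-13 + y}{16 + G}$ ($T{\left(y,G \right)} = \frac{y - 13}{G + 16} = \frac{-13 + y}{16 + G}$)
$g + T{\left(-18,-10 \right)} = \frac{92}{73} + \frac{-13 - 18}{16 - 10} = \frac{92}{73} + \frac{1}{6} \left(-31\right) = \frac{92}{73} - \frac{31}{6} = - \frac{1711}{438}$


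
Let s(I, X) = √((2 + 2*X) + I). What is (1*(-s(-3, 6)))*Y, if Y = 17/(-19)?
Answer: 17*√11/19 ≈ 2.9675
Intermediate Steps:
s(I, X) = √(2 + I + 2*X)
Y = -17/19 (Y = 17*(-1/19) = -17/19 ≈ -0.89474)
(1*(-s(-3, 6)))*Y = (1*(-√(2 - 3 + 2*6)))*(-17/19) = (1*(-√(2 - 3 + 12)))*(-17/19) = (1*(-√11))*(-17/19) = -√11*(-17/19) = 17*√11/19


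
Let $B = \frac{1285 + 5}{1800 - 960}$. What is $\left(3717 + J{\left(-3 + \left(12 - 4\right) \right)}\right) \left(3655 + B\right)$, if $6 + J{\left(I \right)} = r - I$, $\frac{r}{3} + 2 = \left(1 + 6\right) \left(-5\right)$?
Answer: $\frac{368066885}{28} \approx 1.3145 \cdot 10^{7}$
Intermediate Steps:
$r = -111$ ($r = -6 + 3 \left(1 + 6\right) \left(-5\right) = -6 + 3 \cdot 7 \left(-5\right) = -6 + 3 \left(-35\right) = -6 - 105 = -111$)
$J{\left(I \right)} = -117 - I$ ($J{\left(I \right)} = -6 - \left(111 + I\right) = -117 - I$)
$B = \frac{43}{28}$ ($B = \frac{1290}{840} = 1290 \cdot \frac{1}{840} = \frac{43}{28} \approx 1.5357$)
$\left(3717 + J{\left(-3 + \left(12 - 4\right) \right)}\right) \left(3655 + B\right) = \left(3717 - \left(126 - 4\right)\right) \left(3655 + \frac{43}{28}\right) = \left(3717 - 122\right) \frac{102383}{28} = 3595 \cdot \frac{102383}{28} = \frac{368066885}{28}$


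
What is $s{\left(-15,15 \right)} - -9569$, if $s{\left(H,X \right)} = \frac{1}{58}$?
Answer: $\frac{555003}{58} \approx 9569.0$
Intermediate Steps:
$s{\left(H,X \right)} = \frac{1}{58}$
$s{\left(-15,15 \right)} - -9569 = \frac{1}{58} - -9569 = \frac{1}{58} + 9569 = \frac{555003}{58}$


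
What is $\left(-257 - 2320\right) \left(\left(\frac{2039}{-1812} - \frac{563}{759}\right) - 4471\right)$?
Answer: $\frac{1761399493225}{152812} \approx 1.1527 \cdot 10^{7}$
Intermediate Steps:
$\left(-257 - 2320\right) \left(\left(\frac{2039}{-1812} - \frac{563}{759}\right) - 4471\right) = - 2577 \left(\left(2039 \left(- \frac{1}{1812}\right) - \frac{563}{759}\right) - 4471\right) = - 2577 \left(\left(- \frac{2039}{1812} - \frac{563}{759}\right) - 4471\right) = - 2577 \left(- \frac{855919}{458436} - 4471\right) = \left(-2577\right) \left(- \frac{2050523275}{458436}\right) = \frac{1761399493225}{152812}$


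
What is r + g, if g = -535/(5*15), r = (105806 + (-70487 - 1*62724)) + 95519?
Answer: 1021603/15 ≈ 68107.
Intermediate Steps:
r = 68114 (r = (105806 + (-70487 - 62724)) + 95519 = (105806 - 133211) + 95519 = -27405 + 95519 = 68114)
g = -107/15 (g = -535/75 = (1/75)*(-535) = -107/15 ≈ -7.1333)
r + g = 68114 - 107/15 = 1021603/15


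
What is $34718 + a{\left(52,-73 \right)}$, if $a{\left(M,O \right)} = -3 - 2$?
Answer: $34713$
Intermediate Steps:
$a{\left(M,O \right)} = -5$ ($a{\left(M,O \right)} = -3 - 2 = -5$)
$34718 + a{\left(52,-73 \right)} = 34718 - 5 = 34713$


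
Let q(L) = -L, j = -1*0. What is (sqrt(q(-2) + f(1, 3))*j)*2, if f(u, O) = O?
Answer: 0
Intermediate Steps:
j = 0
(sqrt(q(-2) + f(1, 3))*j)*2 = (sqrt(-1*(-2) + 3)*0)*2 = (sqrt(2 + 3)*0)*2 = (sqrt(5)*0)*2 = 0*2 = 0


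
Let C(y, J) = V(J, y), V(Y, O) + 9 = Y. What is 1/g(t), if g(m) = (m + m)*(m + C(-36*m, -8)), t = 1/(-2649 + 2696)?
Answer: -2209/1596 ≈ -1.3841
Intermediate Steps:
V(Y, O) = -9 + Y
C(y, J) = -9 + J
t = 1/47 ≈ 0.021277
g(m) = 2*m*(-17 + m) (g(m) = (m + m)*(m + (-9 - 8)) = (2*m)*(m - 17) = (2*m)*(-17 + m) = 2*m*(-17 + m))
1/g(t) = 1/(2*(1/47)*(-17 + 1/47)) = 1/(2*(1/47)*(-798/47)) = 1/(-1596/2209) = -2209/1596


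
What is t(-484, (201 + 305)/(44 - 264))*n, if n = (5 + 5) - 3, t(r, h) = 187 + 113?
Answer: 2100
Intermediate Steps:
t(r, h) = 300
n = 7 (n = 10 - 3 = 7)
t(-484, (201 + 305)/(44 - 264))*n = 300*7 = 2100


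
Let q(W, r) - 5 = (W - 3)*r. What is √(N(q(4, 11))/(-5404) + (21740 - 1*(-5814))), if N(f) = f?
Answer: 5*√2011663318/1351 ≈ 165.99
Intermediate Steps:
q(W, r) = 5 + r*(-3 + W) (q(W, r) = 5 + (W - 3)*r = 5 + (-3 + W)*r = 5 + r*(-3 + W))
√(N(q(4, 11))/(-5404) + (21740 - 1*(-5814))) = √((5 - 3*11 + 4*11)/(-5404) + (21740 - 1*(-5814))) = √((5 - 33 + 44)*(-1/5404) + (21740 + 5814)) = √(16*(-1/5404) + 27554) = √(-4/1351 + 27554) = √(37225450/1351) = 5*√2011663318/1351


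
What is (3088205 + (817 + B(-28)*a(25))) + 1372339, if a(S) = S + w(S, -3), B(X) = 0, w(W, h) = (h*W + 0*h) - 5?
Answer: 4461361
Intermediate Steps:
w(W, h) = -5 + W*h (w(W, h) = (W*h + 0) - 5 = W*h - 5 = -5 + W*h)
a(S) = -5 - 2*S (a(S) = S + (-5 + S*(-3)) = S + (-5 - 3*S) = -5 - 2*S)
(3088205 + (817 + B(-28)*a(25))) + 1372339 = (3088205 + (817 + 0*(-5 - 2*25))) + 1372339 = (3088205 + (817 + 0*(-5 - 50))) + 1372339 = (3088205 + (817 + 0*(-55))) + 1372339 = (3088205 + (817 + 0)) + 1372339 = (3088205 + 817) + 1372339 = 3089022 + 1372339 = 4461361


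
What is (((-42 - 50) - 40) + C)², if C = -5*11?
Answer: 34969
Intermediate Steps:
C = -55
(((-42 - 50) - 40) + C)² = (((-42 - 50) - 40) - 55)² = ((-92 - 40) - 55)² = (-132 - 55)² = (-187)² = 34969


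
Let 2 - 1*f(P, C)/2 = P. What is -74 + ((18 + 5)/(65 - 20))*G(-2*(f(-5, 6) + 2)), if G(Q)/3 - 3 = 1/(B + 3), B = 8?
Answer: -11428/165 ≈ -69.261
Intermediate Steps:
f(P, C) = 4 - 2*P
G(Q) = 102/11 (G(Q) = 9 + 3/(8 + 3) = 9 + 3/11 = 102/11)
-74 + ((18 + 5)/(65 - 20))*G(-2*(f(-5, 6) + 2)) = -74 + ((18 + 5)/(65 - 20))*(102/11) = -74 + (23/45)*(102/11) = -74 + 782/165 = -11428/165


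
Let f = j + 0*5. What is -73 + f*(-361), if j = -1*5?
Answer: 1732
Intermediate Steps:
j = -5
f = -5 (f = -5 + 0*5 = -5 + 0 = -5)
-73 + f*(-361) = -73 - 5*(-361) = -73 + 1805 = 1732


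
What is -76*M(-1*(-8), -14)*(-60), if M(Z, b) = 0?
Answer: 0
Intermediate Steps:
-76*M(-1*(-8), -14)*(-60) = -76*0*(-60) = 0*(-60) = 0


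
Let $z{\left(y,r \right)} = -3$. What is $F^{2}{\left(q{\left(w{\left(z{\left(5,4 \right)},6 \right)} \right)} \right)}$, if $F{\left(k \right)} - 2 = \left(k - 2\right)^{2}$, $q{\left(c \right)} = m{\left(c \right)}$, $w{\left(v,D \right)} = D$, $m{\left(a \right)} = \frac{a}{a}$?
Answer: $9$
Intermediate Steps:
$m{\left(a \right)} = 1$
$q{\left(c \right)} = 1$
$F{\left(k \right)} = 2 + \left(-2 + k\right)^{2}$ ($F{\left(k \right)} = 2 + \left(k - 2\right)^{2} = 2 + \left(-2 + k\right)^{2}$)
$F^{2}{\left(q{\left(w{\left(z{\left(5,4 \right)},6 \right)} \right)} \right)} = \left(2 + \left(-2 + 1\right)^{2}\right)^{2} = \left(2 + \left(-1\right)^{2}\right)^{2} = \left(2 + 1\right)^{2} = 3^{2} = 9$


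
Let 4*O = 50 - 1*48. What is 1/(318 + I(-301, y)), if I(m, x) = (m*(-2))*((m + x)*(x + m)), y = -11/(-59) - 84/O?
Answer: 3481/460576618158 ≈ 7.5579e-9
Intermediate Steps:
O = 1/2 (O = (50 - 1*48)/4 = (50 - 48)/4 = (1/4)*2 = 1/2 ≈ 0.50000)
y = -9901/59 (y = -11/(-59) - 84/1/2 = -11*(-1/59) - 84*2 = 11/59 - 168 = -9901/59 ≈ -167.81)
I(m, x) = -2*m*(m + x)**2 (I(m, x) = (-2*m)*((m + x)*(m + x)) = (-2*m)*(m + x)**2 = -2*m*(m + x)**2)
1/(318 + I(-301, y)) = 1/(318 - 2*(-301)*(-301 - 9901/59)**2) = 1/(318 - 2*(-301)*(-27660/59)**2) = 1/(318 - 2*(-301)*765075600/3481) = 1/(318 + 460575511200/3481) = 1/(460576618158/3481) = 3481/460576618158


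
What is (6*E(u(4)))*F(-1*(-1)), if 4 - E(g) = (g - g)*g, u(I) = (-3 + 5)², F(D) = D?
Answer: 24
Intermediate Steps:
u(I) = 4 (u(I) = 2² = 4)
E(g) = 4 (E(g) = 4 - (g - g)*g = 4 - 0*g = 4 - 1*0 = 4 + 0 = 4)
(6*E(u(4)))*F(-1*(-1)) = (6*4)*(-1*(-1)) = 24*1 = 24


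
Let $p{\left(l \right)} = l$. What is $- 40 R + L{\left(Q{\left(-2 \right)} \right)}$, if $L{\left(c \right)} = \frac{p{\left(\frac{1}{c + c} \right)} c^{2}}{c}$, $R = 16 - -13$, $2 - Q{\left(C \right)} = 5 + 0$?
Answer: $- \frac{2319}{2} \approx -1159.5$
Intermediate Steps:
$Q{\left(C \right)} = -3$ ($Q{\left(C \right)} = 2 - \left(5 + 0\right) = 2 - 5 = -3$)
$R = 29$ ($R = 16 + 13 = 29$)
$L{\left(c \right)} = \frac{1}{2}$ ($L{\left(c \right)} = \frac{\frac{1}{c + c} c^{2}}{c} = \frac{\frac{1}{2 c} c^{2}}{c} = \frac{\frac{1}{2} c}{c} = \frac{1}{2}$)
$- 40 R + L{\left(Q{\left(-2 \right)} \right)} = \left(-40\right) 29 + \frac{1}{2} = -1160 + \frac{1}{2} = - \frac{2319}{2}$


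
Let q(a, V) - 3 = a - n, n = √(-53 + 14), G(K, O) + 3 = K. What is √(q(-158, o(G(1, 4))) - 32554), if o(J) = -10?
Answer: √(-32709 - I*√39) ≈ 0.017 - 180.86*I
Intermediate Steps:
G(K, O) = -3 + K
n = I*√39 (n = √(-39) = I*√39 ≈ 6.245*I)
q(a, V) = 3 + a - I*√39 (q(a, V) = 3 + (a - I*√39) = 3 + a - I*√39)
√(q(-158, o(G(1, 4))) - 32554) = √((3 - 158 - I*√39) - 32554) = √((-155 - I*√39) - 32554) = √(-32709 - I*√39)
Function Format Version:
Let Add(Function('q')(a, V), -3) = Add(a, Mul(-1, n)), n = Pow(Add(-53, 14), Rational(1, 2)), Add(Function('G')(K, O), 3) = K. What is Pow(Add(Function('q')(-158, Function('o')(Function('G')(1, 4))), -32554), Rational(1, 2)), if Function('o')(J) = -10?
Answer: Pow(Add(-32709, Mul(-1, I, Pow(39, Rational(1, 2)))), Rational(1, 2)) ≈ Add(0.017, Mul(-180.86, I))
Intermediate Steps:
Function('G')(K, O) = Add(-3, K)
n = Mul(I, Pow(39, Rational(1, 2))) (n = Pow(-39, Rational(1, 2)) = Mul(I, Pow(39, Rational(1, 2))) ≈ Mul(6.2450, I))
Function('q')(a, V) = Add(3, a, Mul(-1, I, Pow(39, Rational(1, 2)))) (Function('q')(a, V) = Add(3, Add(a, Mul(-1, Mul(I, Pow(39, Rational(1, 2)))))) = Add(3, Add(a, Mul(-1, I, Pow(39, Rational(1, 2))))) = Add(3, a, Mul(-1, I, Pow(39, Rational(1, 2)))))
Pow(Add(Function('q')(-158, Function('o')(Function('G')(1, 4))), -32554), Rational(1, 2)) = Pow(Add(Add(3, -158, Mul(-1, I, Pow(39, Rational(1, 2)))), -32554), Rational(1, 2)) = Pow(Add(Add(-155, Mul(-1, I, Pow(39, Rational(1, 2)))), -32554), Rational(1, 2)) = Pow(Add(-32709, Mul(-1, I, Pow(39, Rational(1, 2)))), Rational(1, 2))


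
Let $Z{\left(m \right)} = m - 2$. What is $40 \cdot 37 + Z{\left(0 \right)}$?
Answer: $1478$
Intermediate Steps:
$Z{\left(m \right)} = -2 + m$
$40 \cdot 37 + Z{\left(0 \right)} = 40 \cdot 37 + \left(-2 + 0\right) = 1480 - 2 = 1478$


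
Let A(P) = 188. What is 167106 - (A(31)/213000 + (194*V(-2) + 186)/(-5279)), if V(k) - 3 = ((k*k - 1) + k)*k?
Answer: 46974644552387/281106750 ≈ 1.6711e+5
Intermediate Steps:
V(k) = 3 + k*(-1 + k + k²) (V(k) = 3 + ((k*k - 1) + k)*k = 3 + ((k² - 1) + k)*k = 3 + ((-1 + k²) + k)*k = 3 + (-1 + k + k²)*k = 3 + k*(-1 + k + k²))
167106 - (A(31)/213000 + (194*V(-2) + 186)/(-5279)) = 167106 - (188/213000 + (194*(3 + (-2)² + (-2)³ - 1*(-2)) + 186)/(-5279)) = 167106 - (188*(1/213000) + (194*(3 + 4 - 8 + 2) + 186)*(-1/5279)) = 167106 - (47/53250 + (194*1 + 186)*(-1/5279)) = 167106 - (47/53250 + (194 + 186)*(-1/5279)) = 167106 - (47/53250 + 380*(-1/5279)) = 167106 - (47/53250 - 380/5279) = 167106 - 1*(-19986887/281106750) = 167106 + 19986887/281106750 = 46974644552387/281106750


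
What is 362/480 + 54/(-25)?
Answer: -1687/1200 ≈ -1.4058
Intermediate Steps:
362/480 + 54/(-25) = 362*(1/480) + 54*(-1/25) = 181/240 - 54/25 = -1687/1200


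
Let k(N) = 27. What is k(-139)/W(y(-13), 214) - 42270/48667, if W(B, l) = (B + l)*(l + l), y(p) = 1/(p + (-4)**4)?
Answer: -940496090493/1083195240428 ≈ -0.86826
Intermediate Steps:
y(p) = 1/(256 + p) (y(p) = 1/(p + 256) = 1/(256 + p))
W(B, l) = 2*l*(B + l) (W(B, l) = (B + l)*(2*l) = 2*l*(B + l))
k(-139)/W(y(-13), 214) - 42270/48667 = 27/((2*214*(1/(256 - 13) + 214))) - 42270/48667 = 27/((2*214*(1/243 + 214))) - 42270*1/48667 = 27/((2*214*(1/243 + 214))) - 42270/48667 = 27/((2*214*(52003/243))) - 42270/48667 = 27/(22257284/243) - 42270/48667 = 27*(243/22257284) - 42270/48667 = 6561/22257284 - 42270/48667 = -940496090493/1083195240428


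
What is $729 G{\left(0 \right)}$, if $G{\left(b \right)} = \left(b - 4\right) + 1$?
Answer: $-2187$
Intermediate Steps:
$G{\left(b \right)} = -3 + b$ ($G{\left(b \right)} = \left(-4 + b\right) + 1 = -3 + b$)
$729 G{\left(0 \right)} = 729 \left(-3 + 0\right) = 729 \left(-3\right) = -2187$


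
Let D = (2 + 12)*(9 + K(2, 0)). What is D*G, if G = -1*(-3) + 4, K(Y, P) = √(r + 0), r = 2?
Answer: 882 + 98*√2 ≈ 1020.6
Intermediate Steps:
K(Y, P) = √2 (K(Y, P) = √(2 + 0) = √2)
G = 7 (G = 3 + 4 = 7)
D = 126 + 14*√2 (D = (2 + 12)*(9 + √2) = 14*(9 + √2) = 126 + 14*√2 ≈ 145.80)
D*G = (126 + 14*√2)*7 = 882 + 98*√2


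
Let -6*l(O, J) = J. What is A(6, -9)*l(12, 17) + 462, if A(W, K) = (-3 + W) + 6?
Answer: 873/2 ≈ 436.50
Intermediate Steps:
A(W, K) = 3 + W
l(O, J) = -J/6
A(6, -9)*l(12, 17) + 462 = (3 + 6)*(-⅙*17) + 462 = 9*(-17/6) + 462 = -51/2 + 462 = 873/2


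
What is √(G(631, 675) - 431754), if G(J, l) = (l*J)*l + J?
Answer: 2*√71767063 ≈ 16943.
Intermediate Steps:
G(J, l) = J + J*l² (G(J, l) = (J*l)*l + J = J*l² + J = J + J*l²)
√(G(631, 675) - 431754) = √(631*(1 + 675²) - 431754) = √(631*(1 + 455625) - 431754) = √(631*455626 - 431754) = √(287500006 - 431754) = √287068252 = 2*√71767063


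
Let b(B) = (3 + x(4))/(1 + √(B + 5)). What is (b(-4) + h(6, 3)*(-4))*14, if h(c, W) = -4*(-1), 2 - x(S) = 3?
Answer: -210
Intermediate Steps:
x(S) = -1 (x(S) = 2 - 1*3 = 2 - 3 = -1)
h(c, W) = 4
b(B) = 2/(1 + √(5 + B)) (b(B) = (3 - 1)/(1 + √(B + 5)) = 2/(1 + √(5 + B)))
(b(-4) + h(6, 3)*(-4))*14 = (2/(1 + √(5 - 4)) + 4*(-4))*14 = (2/(1 + √1) - 16)*14 = (2/(1 + 1) - 16)*14 = (2/2 - 16)*14 = (2*(½) - 16)*14 = (1 - 16)*14 = -15*14 = -210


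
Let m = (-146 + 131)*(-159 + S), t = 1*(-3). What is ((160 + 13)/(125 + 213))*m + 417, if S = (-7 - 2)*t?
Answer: 241743/169 ≈ 1430.4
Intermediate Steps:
t = -3
S = 27 (S = (-7 - 2)*(-3) = -9*(-3) = 27)
m = 1980 (m = (-146 + 131)*(-159 + 27) = -15*(-132) = 1980)
((160 + 13)/(125 + 213))*m + 417 = ((160 + 13)/(125 + 213))*1980 + 417 = (173/338)*1980 + 417 = 171270/169 + 417 = 241743/169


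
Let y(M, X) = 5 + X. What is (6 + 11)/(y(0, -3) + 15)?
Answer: 1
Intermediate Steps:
(6 + 11)/(y(0, -3) + 15) = (6 + 11)/((5 - 3) + 15) = 17/(2 + 15) = 17/17 = (1/17)*17 = 1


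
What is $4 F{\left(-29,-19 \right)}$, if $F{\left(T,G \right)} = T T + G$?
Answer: $3288$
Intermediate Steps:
$F{\left(T,G \right)} = G + T^{2}$ ($F{\left(T,G \right)} = T^{2} + G = G + T^{2}$)
$4 F{\left(-29,-19 \right)} = 4 \left(-19 + \left(-29\right)^{2}\right) = 4 \left(-19 + 841\right) = 4 \cdot 822 = 3288$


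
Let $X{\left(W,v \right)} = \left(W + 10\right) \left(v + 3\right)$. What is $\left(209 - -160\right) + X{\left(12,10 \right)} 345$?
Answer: $99039$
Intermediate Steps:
$X{\left(W,v \right)} = \left(3 + v\right) \left(10 + W\right)$ ($X{\left(W,v \right)} = \left(10 + W\right) \left(3 + v\right) = \left(3 + v\right) \left(10 + W\right)$)
$\left(209 - -160\right) + X{\left(12,10 \right)} 345 = \left(209 - -160\right) + \left(30 + 3 \cdot 12 + 10 \cdot 10 + 12 \cdot 10\right) 345 = \left(209 + 160\right) + \left(30 + 36 + 100 + 120\right) 345 = 369 + 286 \cdot 345 = 369 + 98670 = 99039$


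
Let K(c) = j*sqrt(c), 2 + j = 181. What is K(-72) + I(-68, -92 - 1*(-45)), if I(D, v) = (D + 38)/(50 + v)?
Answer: -10 + 1074*I*sqrt(2) ≈ -10.0 + 1518.9*I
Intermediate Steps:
j = 179 (j = -2 + 181 = 179)
I(D, v) = (38 + D)/(50 + v)
K(c) = 179*sqrt(c)
K(-72) + I(-68, -92 - 1*(-45)) = 179*sqrt(-72) + (38 - 68)/(50 + (-92 - 1*(-45))) = 179*(6*I*sqrt(2)) - 30/(50 + (-92 + 45)) = 1074*I*sqrt(2) - 30/(50 - 47) = 1074*I*sqrt(2) - 30/3 = 1074*I*sqrt(2) + (1/3)*(-30) = 1074*I*sqrt(2) - 10 = -10 + 1074*I*sqrt(2)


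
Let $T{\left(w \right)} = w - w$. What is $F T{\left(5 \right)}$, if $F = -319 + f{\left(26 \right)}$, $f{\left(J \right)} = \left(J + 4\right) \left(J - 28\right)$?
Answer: $0$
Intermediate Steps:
$f{\left(J \right)} = \left(-28 + J\right) \left(4 + J\right)$ ($f{\left(J \right)} = \left(4 + J\right) \left(-28 + J\right) = \left(-28 + J\right) \left(4 + J\right)$)
$T{\left(w \right)} = 0$
$F = -379$ ($F = -319 - \left(736 - 676\right) = -319 - 60 = -379$)
$F T{\left(5 \right)} = \left(-379\right) 0 = 0$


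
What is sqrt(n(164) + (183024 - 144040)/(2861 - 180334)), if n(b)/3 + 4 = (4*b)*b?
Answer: 2*sqrt(2541306744692507)/177473 ≈ 568.10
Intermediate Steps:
n(b) = -12 + 12*b**2 (n(b) = -12 + 3*((4*b)*b) = -12 + 3*(4*b**2) = -12 + 12*b**2)
sqrt(n(164) + (183024 - 144040)/(2861 - 180334)) = sqrt((-12 + 12*164**2) + (183024 - 144040)/(2861 - 180334)) = sqrt((-12 + 12*26896) + 38984/(-177473)) = sqrt((-12 + 322752) + 38984*(-1/177473)) = sqrt(322740 - 38984/177473) = sqrt(57277597036/177473) = 2*sqrt(2541306744692507)/177473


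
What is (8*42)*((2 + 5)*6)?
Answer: 14112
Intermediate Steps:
(8*42)*((2 + 5)*6) = 336*(7*6) = 336*42 = 14112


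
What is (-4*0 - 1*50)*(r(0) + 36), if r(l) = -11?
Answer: -1250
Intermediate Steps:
(-4*0 - 1*50)*(r(0) + 36) = (-4*0 - 1*50)*(-11 + 36) = (0 - 50)*25 = -50*25 = -1250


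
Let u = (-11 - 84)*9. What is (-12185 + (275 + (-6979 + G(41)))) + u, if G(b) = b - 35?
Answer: -19738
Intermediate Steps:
G(b) = -35 + b
u = -855 (u = -95*9 = -855)
(-12185 + (275 + (-6979 + G(41)))) + u = (-12185 + (275 + (-6979 + (-35 + 41)))) - 855 = (-12185 + (275 + (-6979 + 6))) - 855 = (-12185 + (275 - 6973)) - 855 = (-12185 - 6698) - 855 = -18883 - 855 = -19738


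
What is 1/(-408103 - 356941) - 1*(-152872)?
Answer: 116953806367/765044 ≈ 1.5287e+5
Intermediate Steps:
1/(-408103 - 356941) - 1*(-152872) = 1/(-765044) + 152872 = -1/765044 + 152872 = 116953806367/765044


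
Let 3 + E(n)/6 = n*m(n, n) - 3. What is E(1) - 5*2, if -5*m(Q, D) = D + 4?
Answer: -52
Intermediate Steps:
m(Q, D) = -⅘ - D/5 (m(Q, D) = -(D + 4)/5 = -(4 + D)/5 = -⅘ - D/5)
E(n) = -36 + 6*n*(-⅘ - n/5) (E(n) = -18 + 6*(n*(-⅘ - n/5) - 3) = -18 + 6*(-3 + n*(-⅘ - n/5)) = -18 + (-18 + 6*n*(-⅘ - n/5)) = -36 + 6*n*(-⅘ - n/5))
E(1) - 5*2 = (-36 - 6/5*1*(4 + 1)) - 5*2 = (-36 - 6/5*1*5) - 10 = (-36 - 6) - 10 = -42 - 10 = -52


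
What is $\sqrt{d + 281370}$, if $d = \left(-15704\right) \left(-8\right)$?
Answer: $\sqrt{407002} \approx 637.97$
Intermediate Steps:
$d = 125632$
$\sqrt{d + 281370} = \sqrt{125632 + 281370} = \sqrt{407002}$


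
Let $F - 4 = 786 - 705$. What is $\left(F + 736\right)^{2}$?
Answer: $674041$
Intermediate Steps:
$F = 85$ ($F = 4 + \left(786 - 705\right) = 4 + 81 = 85$)
$\left(F + 736\right)^{2} = \left(85 + 736\right)^{2} = 821^{2} = 674041$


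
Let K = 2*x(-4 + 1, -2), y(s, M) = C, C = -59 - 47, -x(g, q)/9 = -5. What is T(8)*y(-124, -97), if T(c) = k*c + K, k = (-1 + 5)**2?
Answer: -23108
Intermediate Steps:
x(g, q) = 45 (x(g, q) = -9*(-5) = 45)
C = -106
y(s, M) = -106
K = 90 (K = 2*45 = 90)
k = 16 (k = 4**2 = 16)
T(c) = 90 + 16*c (T(c) = 16*c + 90 = 90 + 16*c)
T(8)*y(-124, -97) = (90 + 16*8)*(-106) = (90 + 128)*(-106) = 218*(-106) = -23108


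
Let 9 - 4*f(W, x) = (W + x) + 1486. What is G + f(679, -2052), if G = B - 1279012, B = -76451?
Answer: -1355489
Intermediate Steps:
G = -1355463 (G = -76451 - 1279012 = -1355463)
f(W, x) = -1477/4 - W/4 - x/4 (f(W, x) = 9/4 - ((W + x) + 1486)/4 = 9/4 - (1486 + W + x)/4 = 9/4 + (-743/2 - W/4 - x/4) = -1477/4 - W/4 - x/4)
G + f(679, -2052) = -1355463 + (-1477/4 - ¼*679 - ¼*(-2052)) = -1355463 + (-1477/4 - 679/4 + 513) = -1355463 - 26 = -1355489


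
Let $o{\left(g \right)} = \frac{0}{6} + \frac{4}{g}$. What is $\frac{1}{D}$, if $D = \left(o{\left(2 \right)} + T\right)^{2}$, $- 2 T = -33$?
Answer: $\frac{4}{1369} \approx 0.0029218$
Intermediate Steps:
$T = \frac{33}{2}$ ($T = \left(- \frac{1}{2}\right) \left(-33\right) = \frac{33}{2} \approx 16.5$)
$o{\left(g \right)} = \frac{4}{g}$ ($o{\left(g \right)} = 0 \cdot \frac{1}{6} + \frac{4}{g} = 0 + \frac{4}{g} = \frac{4}{g}$)
$D = \frac{1369}{4}$ ($D = \left(\frac{4}{2} + \frac{33}{2}\right)^{2} = \left(4 \cdot \frac{1}{2} + \frac{33}{2}\right)^{2} = \left(2 + \frac{33}{2}\right)^{2} = \left(\frac{37}{2}\right)^{2} = \frac{1369}{4} \approx 342.25$)
$\frac{1}{D} = \frac{1}{\frac{1369}{4}} = \frac{4}{1369}$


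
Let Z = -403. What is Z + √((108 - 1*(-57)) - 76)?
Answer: -403 + √89 ≈ -393.57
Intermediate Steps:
Z + √((108 - 1*(-57)) - 76) = -403 + √((108 - 1*(-57)) - 76) = -403 + √((108 + 57) - 76) = -403 + √(165 - 76) = -403 + √89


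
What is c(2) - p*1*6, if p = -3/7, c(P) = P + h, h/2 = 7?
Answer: 130/7 ≈ 18.571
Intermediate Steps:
h = 14 (h = 2*7 = 14)
c(P) = 14 + P (c(P) = P + 14 = 14 + P)
p = -3/7 (p = -3*⅐ = -3/7 ≈ -0.42857)
c(2) - p*1*6 = (14 + 2) - (-3/7*1)*6 = 16 - (-3)*6/7 = 16 - 1*(-18/7) = 16 + 18/7 = 130/7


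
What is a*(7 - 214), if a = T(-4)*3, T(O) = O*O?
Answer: -9936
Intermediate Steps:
T(O) = O²
a = 48 (a = (-4)²*3 = 16*3 = 48)
a*(7 - 214) = 48*(7 - 214) = 48*(-207) = -9936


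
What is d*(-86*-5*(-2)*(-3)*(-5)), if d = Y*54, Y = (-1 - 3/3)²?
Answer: -2786400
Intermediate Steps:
Y = 4 (Y = (-1 - 3*⅓)² = (-1 - 1)² = (-2)² = 4)
d = 216 (d = 4*54 = 216)
d*(-86*-5*(-2)*(-3)*(-5)) = 216*(-86*-5*(-2)*(-3)*(-5)) = 216*(-86*10*(-3)*(-5)) = 216*(-(-2580)*(-5)) = 216*(-86*150) = 216*(-12900) = -2786400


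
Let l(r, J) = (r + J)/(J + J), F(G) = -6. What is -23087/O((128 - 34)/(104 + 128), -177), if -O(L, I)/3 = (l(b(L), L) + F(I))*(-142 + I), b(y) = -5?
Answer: 2170178/1049829 ≈ 2.0672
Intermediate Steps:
l(r, J) = (J + r)/(2*J) (l(r, J) = (J + r)/((2*J)) = (J + r)*(1/(2*J)) = (J + r)/(2*J))
O(L, I) = -3*(-142 + I)*(-6 + (-5 + L)/(2*L)) (O(L, I) = -3*((L - 5)/(2*L) - 6)*(-142 + I) = -3*((-5 + L)/(2*L) - 6)*(-142 + I) = -3*(-6 + (-5 + L)/(2*L))*(-142 + I) = -3*(-142 + I)*(-6 + (-5 + L)/(2*L)))
-23087/O((128 - 34)/(104 + 128), -177) = -23087*2*(128 - 34)/(3*(104 + 128)*(-710 - 1562*(128 - 34)/(104 + 128) + 5*(-177) + 11*(-177)*((128 - 34)/(104 + 128)))) = -23087*47/(174*(-710 - 146828/232 - 885 + 11*(-177)*(94/232))) = -23087*47/(174*(-710 - 146828/232 - 885 + 11*(-177)*(94*(1/232)))) = -23087*47/(174*(-710 - 1562*47/116 - 885 + 11*(-177)*(47/116))) = -23087*47/(174*(-710 - 36707/58 - 885 - 91509/116)) = -23087/((3/2)*(116/47)*(-12067/4)) = -23087/(-1049829/94) = -23087*(-94/1049829) = 2170178/1049829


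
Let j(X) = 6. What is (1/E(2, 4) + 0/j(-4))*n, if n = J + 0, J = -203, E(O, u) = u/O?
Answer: -203/2 ≈ -101.50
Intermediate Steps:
n = -203 (n = -203 + 0 = -203)
(1/E(2, 4) + 0/j(-4))*n = (1/(4/2) + 0/6)*(-203) = (1/(4*(1/2)) + 0*(1/6))*(-203) = (1/2 + 0)*(-203) = (1/2)*(-203) = -203/2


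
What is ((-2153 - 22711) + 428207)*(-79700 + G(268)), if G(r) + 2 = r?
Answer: -32039147862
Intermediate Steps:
G(r) = -2 + r
((-2153 - 22711) + 428207)*(-79700 + G(268)) = ((-2153 - 22711) + 428207)*(-79700 + (-2 + 268)) = (-24864 + 428207)*(-79700 + 266) = 403343*(-79434) = -32039147862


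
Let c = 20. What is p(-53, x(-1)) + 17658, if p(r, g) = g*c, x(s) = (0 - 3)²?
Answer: 17838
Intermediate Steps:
x(s) = 9 (x(s) = (-3)² = 9)
p(r, g) = 20*g (p(r, g) = g*20 = 20*g)
p(-53, x(-1)) + 17658 = 20*9 + 17658 = 180 + 17658 = 17838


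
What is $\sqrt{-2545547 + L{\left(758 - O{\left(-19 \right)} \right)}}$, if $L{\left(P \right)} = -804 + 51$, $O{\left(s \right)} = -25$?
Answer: $10 i \sqrt{25463} \approx 1595.7 i$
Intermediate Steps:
$L{\left(P \right)} = -753$
$\sqrt{-2545547 + L{\left(758 - O{\left(-19 \right)} \right)}} = \sqrt{-2545547 - 753} = \sqrt{-2546300} = 10 i \sqrt{25463}$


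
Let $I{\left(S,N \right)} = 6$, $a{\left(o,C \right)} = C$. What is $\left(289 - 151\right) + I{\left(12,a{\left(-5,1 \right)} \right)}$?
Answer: $144$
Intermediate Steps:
$\left(289 - 151\right) + I{\left(12,a{\left(-5,1 \right)} \right)} = \left(289 - 151\right) + 6 = 138 + 6 = 144$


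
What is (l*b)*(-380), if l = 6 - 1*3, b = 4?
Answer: -4560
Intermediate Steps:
l = 3 (l = 6 - 3 = 3)
(l*b)*(-380) = (3*4)*(-380) = 12*(-380) = -4560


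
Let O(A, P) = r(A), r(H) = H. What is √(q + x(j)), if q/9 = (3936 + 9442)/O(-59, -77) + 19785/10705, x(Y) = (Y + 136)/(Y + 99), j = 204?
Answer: I*√2963528021205882345/38274657 ≈ 44.977*I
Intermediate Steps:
O(A, P) = A
x(Y) = (136 + Y)/(99 + Y)
q = -255679515/126319 (q = 9*((3936 + 9442)/(-59) + 19785/10705) = 9*(13378*(-1/59) + 19785*(1/10705)) = 9*(-13378/59 + 3957/2141) = 9*(-28408835/126319) = -255679515/126319 ≈ -2024.1)
√(q + x(j)) = √(-255679515/126319 + (136 + 204)/(99 + 204)) = √(-255679515/126319 + 340/303) = √(-77427944585/38274657) = I*√2963528021205882345/38274657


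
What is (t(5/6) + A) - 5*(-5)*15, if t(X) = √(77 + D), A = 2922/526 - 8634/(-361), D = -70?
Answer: 38401788/94943 + √7 ≈ 407.12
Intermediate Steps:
A = 2798163/94943 (A = 2922*(1/526) - 8634*(-1/361) = 1461/263 + 8634/361 = 2798163/94943 ≈ 29.472)
t(X) = √7 (t(X) = √(77 - 70) = √7)
(t(5/6) + A) - 5*(-5)*15 = (√7 + 2798163/94943) - 5*(-5)*15 = (2798163/94943 + √7) + 25*15 = (2798163/94943 + √7) + 375 = 38401788/94943 + √7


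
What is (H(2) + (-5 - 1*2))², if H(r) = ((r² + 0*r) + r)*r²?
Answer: 289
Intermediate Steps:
H(r) = r²*(r + r²) (H(r) = ((r² + 0) + r)*r² = (r² + r)*r² = (r + r²)*r² = r²*(r + r²))
(H(2) + (-5 - 1*2))² = (2³*(1 + 2) + (-5 - 1*2))² = (8*3 + (-5 - 2))² = (24 - 7)² = 17² = 289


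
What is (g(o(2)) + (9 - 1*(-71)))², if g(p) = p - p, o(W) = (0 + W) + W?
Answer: 6400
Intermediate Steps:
o(W) = 2*W (o(W) = W + W = 2*W)
g(p) = 0
(g(o(2)) + (9 - 1*(-71)))² = (0 + (9 - 1*(-71)))² = (0 + (9 + 71))² = (0 + 80)² = 80² = 6400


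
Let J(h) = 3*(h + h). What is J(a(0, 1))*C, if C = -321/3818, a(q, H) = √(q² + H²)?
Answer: -963/1909 ≈ -0.50445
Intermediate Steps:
a(q, H) = √(H² + q²)
C = -321/3818 (C = -321*1/3818 = -321/3818 ≈ -0.084075)
J(h) = 6*h (J(h) = 3*(2*h) = 6*h)
J(a(0, 1))*C = (6*√(1² + 0²))*(-321/3818) = (6*√(1 + 0))*(-321/3818) = (6*√1)*(-321/3818) = (6*1)*(-321/3818) = 6*(-321/3818) = -963/1909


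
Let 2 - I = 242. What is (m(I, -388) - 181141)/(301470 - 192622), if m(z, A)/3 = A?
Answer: -182305/108848 ≈ -1.6749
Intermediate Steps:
I = -240 (I = 2 - 1*242 = 2 - 242 = -240)
m(z, A) = 3*A
(m(I, -388) - 181141)/(301470 - 192622) = (3*(-388) - 181141)/(301470 - 192622) = (-1164 - 181141)/108848 = -182305*1/108848 = -182305/108848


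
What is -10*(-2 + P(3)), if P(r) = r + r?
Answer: -40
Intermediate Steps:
P(r) = 2*r
-10*(-2 + P(3)) = -10*(-2 + 2*3) = -10*(-2 + 6) = -10*4 = -40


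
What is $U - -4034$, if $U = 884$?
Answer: $4918$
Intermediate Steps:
$U - -4034 = 884 - -4034 = 884 + 4034 = 4918$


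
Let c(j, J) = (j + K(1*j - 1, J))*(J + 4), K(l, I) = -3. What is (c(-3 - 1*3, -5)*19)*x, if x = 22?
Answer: 3762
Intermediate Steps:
c(j, J) = (-3 + j)*(4 + J) (c(j, J) = (j - 3)*(J + 4) = (-3 + j)*(4 + J))
(c(-3 - 1*3, -5)*19)*x = ((-12 - 3*(-5) + 4*(-3 - 1*3) - 5*(-3 - 1*3))*19)*22 = ((-12 + 15 + 4*(-3 - 3) - 5*(-3 - 3))*19)*22 = ((-12 + 15 + 4*(-6) - 5*(-6))*19)*22 = ((-12 + 15 - 24 + 30)*19)*22 = (9*19)*22 = 171*22 = 3762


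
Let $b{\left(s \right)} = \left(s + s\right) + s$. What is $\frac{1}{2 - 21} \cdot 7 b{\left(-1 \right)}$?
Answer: $\frac{21}{19} \approx 1.1053$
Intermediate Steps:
$b{\left(s \right)} = 3 s$ ($b{\left(s \right)} = 2 s + s = 3 s$)
$\frac{1}{2 - 21} \cdot 7 b{\left(-1 \right)} = \frac{1}{2 - 21} \cdot 7 \cdot 3 \left(-1\right) = \frac{1}{-19} \cdot 7 \left(-3\right) = \left(- \frac{1}{19}\right) 7 \left(-3\right) = \left(- \frac{7}{19}\right) \left(-3\right) = \frac{21}{19}$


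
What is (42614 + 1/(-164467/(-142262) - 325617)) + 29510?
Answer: 3340982827708926/46322761187 ≈ 72124.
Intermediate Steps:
(42614 + 1/(-164467/(-142262) - 325617)) + 29510 = (42614 + 1/(-164467*(-1/142262) - 325617)) + 29510 = (42614 + 1/(164467/142262 - 325617)) + 29510 = (42614 + 1/(-46322761187/142262)) + 29510 = (42614 - 142262/46322761187) + 29510 = 1973998145080556/46322761187 + 29510 = 3340982827708926/46322761187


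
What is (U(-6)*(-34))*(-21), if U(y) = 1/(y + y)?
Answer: -119/2 ≈ -59.500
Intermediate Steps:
U(y) = 1/(2*y)
(U(-6)*(-34))*(-21) = (((½)/(-6))*(-34))*(-21) = (((½)*(-⅙))*(-34))*(-21) = -1/12*(-34)*(-21) = (17/6)*(-21) = -119/2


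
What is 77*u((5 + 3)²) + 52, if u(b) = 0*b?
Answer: 52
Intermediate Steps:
u(b) = 0
77*u((5 + 3)²) + 52 = 77*0 + 52 = 0 + 52 = 52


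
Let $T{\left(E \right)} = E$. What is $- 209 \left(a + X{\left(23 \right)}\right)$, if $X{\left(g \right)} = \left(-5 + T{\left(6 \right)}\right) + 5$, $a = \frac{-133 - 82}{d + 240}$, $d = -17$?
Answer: $- \frac{234707}{223} \approx -1052.5$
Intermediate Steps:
$a = - \frac{215}{223}$ ($a = \frac{-133 - 82}{-17 + 240} = - \frac{215}{223} \approx -0.96413$)
$X{\left(g \right)} = 6$ ($X{\left(g \right)} = \left(-5 + 6\right) + 5 = 1 + 5 = 6$)
$- 209 \left(a + X{\left(23 \right)}\right) = - 209 \left(- \frac{215}{223} + 6\right) = \left(-209\right) \frac{1123}{223} = - \frac{234707}{223}$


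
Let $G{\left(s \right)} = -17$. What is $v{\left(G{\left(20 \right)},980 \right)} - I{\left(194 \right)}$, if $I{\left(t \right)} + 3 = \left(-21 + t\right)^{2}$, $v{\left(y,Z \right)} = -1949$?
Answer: $-31875$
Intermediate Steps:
$I{\left(t \right)} = -3 + \left(-21 + t\right)^{2}$
$v{\left(G{\left(20 \right)},980 \right)} - I{\left(194 \right)} = -1949 - \left(-3 + \left(-21 + 194\right)^{2}\right) = -1949 - \left(-3 + 173^{2}\right) = -1949 - \left(-3 + 29929\right) = -1949 - 29926 = -31875$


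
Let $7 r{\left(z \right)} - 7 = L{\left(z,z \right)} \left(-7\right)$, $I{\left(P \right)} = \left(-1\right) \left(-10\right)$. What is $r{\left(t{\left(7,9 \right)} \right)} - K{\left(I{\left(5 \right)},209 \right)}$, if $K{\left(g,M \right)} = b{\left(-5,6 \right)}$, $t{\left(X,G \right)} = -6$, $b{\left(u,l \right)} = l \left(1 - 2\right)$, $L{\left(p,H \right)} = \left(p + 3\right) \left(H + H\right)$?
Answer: $-29$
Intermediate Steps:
$L{\left(p,H \right)} = 2 H \left(3 + p\right)$ ($L{\left(p,H \right)} = \left(3 + p\right) 2 H = 2 H \left(3 + p\right)$)
$I{\left(P \right)} = 10$
$b{\left(u,l \right)} = - l$ ($b{\left(u,l \right)} = l \left(-1\right) = - l$)
$r{\left(z \right)} = 1 - 2 z \left(3 + z\right)$ ($r{\left(z \right)} = 1 + \frac{2 z \left(3 + z\right) \left(-7\right)}{7} = 1 + \frac{\left(-14\right) z \left(3 + z\right)}{7} = 1 - 2 z \left(3 + z\right)$)
$K{\left(g,M \right)} = -6$ ($K{\left(g,M \right)} = \left(-1\right) 6 = -6$)
$r{\left(t{\left(7,9 \right)} \right)} - K{\left(I{\left(5 \right)},209 \right)} = \left(1 - - 12 \left(3 - 6\right)\right) - -6 = \left(1 - \left(-12\right) \left(-3\right)\right) + 6 = \left(1 - 36\right) + 6 = -35 + 6 = -29$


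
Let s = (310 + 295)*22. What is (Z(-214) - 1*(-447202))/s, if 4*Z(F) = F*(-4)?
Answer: 223708/6655 ≈ 33.615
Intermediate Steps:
Z(F) = -F (Z(F) = (F*(-4))/4 = (-4*F)/4 = -F)
s = 13310 (s = 605*22 = 13310)
(Z(-214) - 1*(-447202))/s = (-1*(-214) - 1*(-447202))/13310 = (214 + 447202)*(1/13310) = 447416*(1/13310) = 223708/6655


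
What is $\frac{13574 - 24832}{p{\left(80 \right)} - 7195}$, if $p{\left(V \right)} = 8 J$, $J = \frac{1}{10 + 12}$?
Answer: $\frac{123838}{79141} \approx 1.5648$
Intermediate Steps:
$J = \frac{1}{22} \approx 0.045455$
$p{\left(V \right)} = \frac{4}{11}$ ($p{\left(V \right)} = 8 \cdot \frac{1}{22} = \frac{4}{11}$)
$\frac{13574 - 24832}{p{\left(80 \right)} - 7195} = \frac{13574 - 24832}{\frac{4}{11} - 7195} = - \frac{11258}{- \frac{79141}{11}} = \left(-11258\right) \left(- \frac{11}{79141}\right) = \frac{123838}{79141}$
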